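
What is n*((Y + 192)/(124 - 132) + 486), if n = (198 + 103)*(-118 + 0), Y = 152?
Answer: -15734474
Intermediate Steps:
n = -35518 (n = 301*(-118) = -35518)
n*((Y + 192)/(124 - 132) + 486) = -35518*((152 + 192)/(124 - 132) + 486) = -35518*(344/(-8) + 486) = -35518*(344*(-1/8) + 486) = -35518*(-43 + 486) = -35518*443 = -15734474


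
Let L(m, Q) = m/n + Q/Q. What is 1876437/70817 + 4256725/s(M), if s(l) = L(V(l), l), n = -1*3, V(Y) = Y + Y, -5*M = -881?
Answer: -4518449279436/123717299 ≈ -36522.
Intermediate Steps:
M = 881/5 (M = -⅕*(-881) = 881/5 ≈ 176.20)
V(Y) = 2*Y
n = -3
L(m, Q) = 1 - m/3 (L(m, Q) = m/(-3) + Q/Q = m*(-⅓) + 1 = -m/3 + 1 = 1 - m/3)
s(l) = 1 - 2*l/3
1876437/70817 + 4256725/s(M) = 1876437/70817 + 4256725/(1 - ⅔*881/5) = 1876437*(1/70817) + 4256725/(1 - 1762/15) = 1876437/70817 + 4256725/(-1747/15) = 1876437/70817 + 4256725*(-15/1747) = 1876437/70817 - 63850875/1747 = -4518449279436/123717299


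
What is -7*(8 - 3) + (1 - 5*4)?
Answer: -54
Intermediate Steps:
-7*(8 - 3) + (1 - 5*4) = -7*5 + (1 - 20) = -35 - 19 = -54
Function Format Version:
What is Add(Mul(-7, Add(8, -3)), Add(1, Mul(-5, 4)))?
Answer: -54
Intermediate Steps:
Add(Mul(-7, Add(8, -3)), Add(1, Mul(-5, 4))) = Add(Mul(-7, 5), Add(1, -20)) = Add(-35, -19) = -54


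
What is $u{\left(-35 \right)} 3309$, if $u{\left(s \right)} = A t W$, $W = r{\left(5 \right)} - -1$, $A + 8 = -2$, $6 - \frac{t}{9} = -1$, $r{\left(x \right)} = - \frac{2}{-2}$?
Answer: $-4169340$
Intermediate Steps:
$r{\left(x \right)} = 1$ ($r{\left(x \right)} = \left(-2\right) \left(- \frac{1}{2}\right) = 1$)
$t = 63$ ($t = 54 - -9 = 54 + 9 = 63$)
$A = -10$ ($A = -8 - 2 = -10$)
$W = 2$ ($W = 1 - -1 = 1 + 1 = 2$)
$u{\left(s \right)} = -1260$ ($u{\left(s \right)} = \left(-10\right) 63 \cdot 2 = \left(-630\right) 2 = -1260$)
$u{\left(-35 \right)} 3309 = \left(-1260\right) 3309 = -4169340$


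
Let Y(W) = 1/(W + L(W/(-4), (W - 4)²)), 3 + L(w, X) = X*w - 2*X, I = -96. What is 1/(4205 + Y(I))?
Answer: 219901/924683706 ≈ 0.00023781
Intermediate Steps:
L(w, X) = -3 - 2*X + X*w (L(w, X) = -3 + (X*w - 2*X) = -3 + (-2*X + X*w) = -3 - 2*X + X*w)
Y(W) = 1/(-3 + W - 2*(-4 + W)² - W*(-4 + W)²/4) (Y(W) = 1/(W + (-3 - 2*(W - 4)² + (W - 4)²*(W/(-4)))) = 1/(W + (-3 - 2*(-4 + W)² + (-4 + W)²*(W*(-¼)))) = 1/(W + (-3 - 2*(-4 + W)² + (-4 + W)²*(-W/4))) = 1/(W + (-3 - 2*(-4 + W)² - W*(-4 + W)²/4)) = 1/(-3 + W - 2*(-4 + W)² - W*(-4 + W)²/4))
1/(4205 + Y(I)) = 1/(4205 - 4/(140 + (-96)³ - 52*(-96))) = 1/(4205 - 4/(140 - 884736 + 4992)) = 1/(4205 - 4/(-879604)) = 1/(4205 - 4*(-1/879604)) = 1/(4205 + 1/219901) = 1/(924683706/219901) = 219901/924683706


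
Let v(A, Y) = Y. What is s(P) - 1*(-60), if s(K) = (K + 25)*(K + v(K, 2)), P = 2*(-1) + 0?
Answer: 60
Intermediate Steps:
P = -2 (P = -2 + 0 = -2)
s(K) = (2 + K)*(25 + K) (s(K) = (K + 25)*(K + 2) = (25 + K)*(2 + K) = (2 + K)*(25 + K))
s(P) - 1*(-60) = (50 + (-2)**2 + 27*(-2)) - 1*(-60) = (50 + 4 - 54) + 60 = 0 + 60 = 60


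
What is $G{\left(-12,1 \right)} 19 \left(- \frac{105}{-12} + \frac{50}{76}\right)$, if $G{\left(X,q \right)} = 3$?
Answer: $\frac{2145}{4} \approx 536.25$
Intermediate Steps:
$G{\left(-12,1 \right)} 19 \left(- \frac{105}{-12} + \frac{50}{76}\right) = 3 \cdot 19 \left(- \frac{105}{-12} + \frac{50}{76}\right) = 57 \left(\left(-105\right) \left(- \frac{1}{12}\right) + 50 \cdot \frac{1}{76}\right) = 57 \left(\frac{35}{4} + \frac{25}{38}\right) = 57 \cdot \frac{715}{76} = \frac{2145}{4}$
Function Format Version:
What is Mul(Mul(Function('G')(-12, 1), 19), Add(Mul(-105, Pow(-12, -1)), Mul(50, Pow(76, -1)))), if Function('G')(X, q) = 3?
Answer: Rational(2145, 4) ≈ 536.25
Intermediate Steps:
Mul(Mul(Function('G')(-12, 1), 19), Add(Mul(-105, Pow(-12, -1)), Mul(50, Pow(76, -1)))) = Mul(Mul(3, 19), Add(Mul(-105, Pow(-12, -1)), Mul(50, Pow(76, -1)))) = Mul(57, Add(Mul(-105, Rational(-1, 12)), Mul(50, Rational(1, 76)))) = Mul(57, Add(Rational(35, 4), Rational(25, 38))) = Mul(57, Rational(715, 76)) = Rational(2145, 4)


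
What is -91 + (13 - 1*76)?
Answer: -154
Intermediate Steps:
-91 + (13 - 1*76) = -91 + (13 - 76) = -91 - 63 = -154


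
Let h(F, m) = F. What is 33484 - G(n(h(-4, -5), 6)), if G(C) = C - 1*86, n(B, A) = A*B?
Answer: 33594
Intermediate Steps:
G(C) = -86 + C (G(C) = C - 86 = -86 + C)
33484 - G(n(h(-4, -5), 6)) = 33484 - (-86 + 6*(-4)) = 33484 - (-86 - 24) = 33484 - 1*(-110) = 33484 + 110 = 33594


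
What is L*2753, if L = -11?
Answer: -30283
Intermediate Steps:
L*2753 = -11*2753 = -30283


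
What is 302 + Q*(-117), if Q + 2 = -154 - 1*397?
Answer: 65003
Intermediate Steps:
Q = -553 (Q = -2 + (-154 - 1*397) = -2 + (-154 - 397) = -2 - 551 = -553)
302 + Q*(-117) = 302 - 553*(-117) = 302 + 64701 = 65003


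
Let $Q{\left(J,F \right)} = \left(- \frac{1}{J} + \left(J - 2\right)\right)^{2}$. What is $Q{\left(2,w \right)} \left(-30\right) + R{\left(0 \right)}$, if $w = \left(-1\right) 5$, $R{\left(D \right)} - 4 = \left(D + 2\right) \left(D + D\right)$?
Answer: $- \frac{7}{2} \approx -3.5$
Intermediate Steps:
$R{\left(D \right)} = 4 + 2 D \left(2 + D\right)$ ($R{\left(D \right)} = 4 + \left(D + 2\right) \left(D + D\right) = 4 + \left(2 + D\right) 2 D = 4 + 2 D \left(2 + D\right)$)
$w = -5$
$Q{\left(J,F \right)} = \left(-2 + J - \frac{1}{J}\right)^{2}$ ($Q{\left(J,F \right)} = \left(- \frac{1}{J} + \left(J - 2\right)\right)^{2} = \left(- \frac{1}{J} + \left(-2 + J\right)\right)^{2} = \left(-2 + J - \frac{1}{J}\right)^{2}$)
$Q{\left(2,w \right)} \left(-30\right) + R{\left(0 \right)} = \frac{\left(1 - 2^{2} + 2 \cdot 2\right)^{2}}{4} \left(-30\right) + \left(4 + 2 \cdot 0^{2} + 4 \cdot 0\right) = \frac{\left(1 - 4 + 4\right)^{2}}{4} \left(-30\right) + \left(4 + 2 \cdot 0 + 0\right) = \frac{\left(1 - 4 + 4\right)^{2}}{4} \left(-30\right) + \left(4 + 0 + 0\right) = \frac{1^{2}}{4} \left(-30\right) + 4 = \frac{1}{4} \cdot 1 \left(-30\right) + 4 = \frac{1}{4} \left(-30\right) + 4 = - \frac{15}{2} + 4 = - \frac{7}{2}$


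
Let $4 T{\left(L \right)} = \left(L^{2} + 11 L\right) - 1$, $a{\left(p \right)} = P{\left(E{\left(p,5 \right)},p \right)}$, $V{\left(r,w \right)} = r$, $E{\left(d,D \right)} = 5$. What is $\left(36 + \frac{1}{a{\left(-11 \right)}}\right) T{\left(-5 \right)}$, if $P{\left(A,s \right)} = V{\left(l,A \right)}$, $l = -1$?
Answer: $- \frac{1085}{4} \approx -271.25$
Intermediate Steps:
$P{\left(A,s \right)} = -1$
$a{\left(p \right)} = -1$
$T{\left(L \right)} = - \frac{1}{4} + \frac{L^{2}}{4} + \frac{11 L}{4}$ ($T{\left(L \right)} = \frac{\left(L^{2} + 11 L\right) - 1}{4} = \frac{-1 + L^{2} + 11 L}{4} = - \frac{1}{4} + \frac{L^{2}}{4} + \frac{11 L}{4}$)
$\left(36 + \frac{1}{a{\left(-11 \right)}}\right) T{\left(-5 \right)} = \left(36 + \frac{1}{-1}\right) \left(- \frac{1}{4} + \frac{\left(-5\right)^{2}}{4} + \frac{11}{4} \left(-5\right)\right) = \left(36 - 1\right) \left(- \frac{1}{4} + \frac{1}{4} \cdot 25 - \frac{55}{4}\right) = 35 \left(- \frac{1}{4} + \frac{25}{4} - \frac{55}{4}\right) = 35 \left(- \frac{31}{4}\right) = - \frac{1085}{4}$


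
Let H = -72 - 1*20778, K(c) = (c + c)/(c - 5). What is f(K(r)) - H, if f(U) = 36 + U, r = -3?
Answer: 83547/4 ≈ 20887.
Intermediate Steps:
K(c) = 2*c/(-5 + c) (K(c) = (2*c)/(-5 + c) = 2*c/(-5 + c))
H = -20850 (H = -72 - 20778 = -20850)
f(K(r)) - H = (36 + 2*(-3)/(-5 - 3)) - 1*(-20850) = (36 + 2*(-3)/(-8)) + 20850 = (36 + 2*(-3)*(-⅛)) + 20850 = (36 + ¾) + 20850 = 147/4 + 20850 = 83547/4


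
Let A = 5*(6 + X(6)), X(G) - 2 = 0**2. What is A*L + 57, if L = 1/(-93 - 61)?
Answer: 4369/77 ≈ 56.740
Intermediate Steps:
X(G) = 2 (X(G) = 2 + 0**2 = 2 + 0 = 2)
A = 40 (A = 5*(6 + 2) = 5*8 = 40)
L = -1/154 (L = 1/(-154) = -1/154 ≈ -0.0064935)
A*L + 57 = 40*(-1/154) + 57 = -20/77 + 57 = 4369/77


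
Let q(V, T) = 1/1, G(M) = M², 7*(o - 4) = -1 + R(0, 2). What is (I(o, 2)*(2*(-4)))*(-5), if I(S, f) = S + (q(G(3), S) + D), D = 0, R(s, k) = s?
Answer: 1360/7 ≈ 194.29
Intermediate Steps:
o = 27/7 (o = 4 + (-1 + 0)/7 = 4 + (⅐)*(-1) = 4 - ⅐ = 27/7 ≈ 3.8571)
q(V, T) = 1
I(S, f) = 1 + S (I(S, f) = S + (1 + 0) = S + 1 = 1 + S)
(I(o, 2)*(2*(-4)))*(-5) = ((1 + 27/7)*(2*(-4)))*(-5) = ((34/7)*(-8))*(-5) = -272/7*(-5) = 1360/7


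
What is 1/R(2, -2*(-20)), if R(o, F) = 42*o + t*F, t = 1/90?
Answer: 9/760 ≈ 0.011842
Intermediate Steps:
t = 1/90 ≈ 0.011111
R(o, F) = 42*o + F/90
1/R(2, -2*(-20)) = 1/(42*2 + (-2*(-20))/90) = 1/(84 + (1/90)*40) = 1/(84 + 4/9) = 1/(760/9) = 9/760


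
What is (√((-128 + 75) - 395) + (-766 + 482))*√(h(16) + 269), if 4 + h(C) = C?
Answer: -284*√281 + 8*I*√1967 ≈ -4760.7 + 354.81*I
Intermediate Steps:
h(C) = -4 + C
(√((-128 + 75) - 395) + (-766 + 482))*√(h(16) + 269) = (√((-128 + 75) - 395) + (-766 + 482))*√((-4 + 16) + 269) = (√(-53 - 395) - 284)*√(12 + 269) = (√(-448) - 284)*√281 = (8*I*√7 - 284)*√281 = (-284 + 8*I*√7)*√281 = √281*(-284 + 8*I*√7)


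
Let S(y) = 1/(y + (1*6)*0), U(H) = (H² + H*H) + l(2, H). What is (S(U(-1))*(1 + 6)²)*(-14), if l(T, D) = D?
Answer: -686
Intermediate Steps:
U(H) = H + 2*H² (U(H) = (H² + H*H) + H = (H² + H²) + H = 2*H² + H = H + 2*H²)
S(y) = 1/y (S(y) = 1/(y + 6*0) = 1/(y + 0) = 1/y)
(S(U(-1))*(1 + 6)²)*(-14) = ((1 + 6)²/((-(1 + 2*(-1)))))*(-14) = (7²/(-(1 - 2)))*(-14) = (49/(-1*(-1)))*(-14) = (49/1)*(-14) = (1*49)*(-14) = 49*(-14) = -686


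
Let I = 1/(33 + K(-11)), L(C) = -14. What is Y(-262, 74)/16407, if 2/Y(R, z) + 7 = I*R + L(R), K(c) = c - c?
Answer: -22/5222895 ≈ -4.2122e-6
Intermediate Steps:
K(c) = 0
I = 1/33 (I = 1/(33 + 0) = 1/33 ≈ 0.030303)
Y(R, z) = 2/(-21 + R/33) (Y(R, z) = 2/(-7 + (R/33 - 14)) = 2/(-7 + (-14 + R/33)) = 2/(-21 + R/33))
Y(-262, 74)/16407 = (66/(-693 - 262))/16407 = (66/(-955))*(1/16407) = (66*(-1/955))*(1/16407) = -66/955*1/16407 = -22/5222895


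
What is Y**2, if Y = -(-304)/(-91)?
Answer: 92416/8281 ≈ 11.160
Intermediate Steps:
Y = -304/91 (Y = -(-304)*(-1)/91 = -1*304/91 = -304/91 ≈ -3.3407)
Y**2 = (-304/91)**2 = 92416/8281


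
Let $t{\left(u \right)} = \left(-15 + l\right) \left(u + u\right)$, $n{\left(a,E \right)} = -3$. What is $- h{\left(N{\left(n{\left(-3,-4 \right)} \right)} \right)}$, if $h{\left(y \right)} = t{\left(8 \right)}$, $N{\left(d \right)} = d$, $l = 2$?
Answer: $208$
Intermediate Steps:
$t{\left(u \right)} = - 26 u$ ($t{\left(u \right)} = \left(-15 + 2\right) \left(u + u\right) = - 13 \cdot 2 u = - 26 u$)
$h{\left(y \right)} = -208$ ($h{\left(y \right)} = \left(-26\right) 8 = -208$)
$- h{\left(N{\left(n{\left(-3,-4 \right)} \right)} \right)} = \left(-1\right) \left(-208\right) = 208$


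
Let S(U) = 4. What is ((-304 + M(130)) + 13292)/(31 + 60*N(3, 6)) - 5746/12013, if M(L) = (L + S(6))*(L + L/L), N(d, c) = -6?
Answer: -368791480/3952277 ≈ -93.311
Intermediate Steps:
M(L) = (1 + L)*(4 + L) (M(L) = (L + 4)*(L + L/L) = (4 + L)*(L + 1) = (4 + L)*(1 + L) = (1 + L)*(4 + L))
((-304 + M(130)) + 13292)/(31 + 60*N(3, 6)) - 5746/12013 = ((-304 + (4 + 130² + 5*130)) + 13292)/(31 + 60*(-6)) - 5746/12013 = ((-304 + (4 + 16900 + 650)) + 13292)/(31 - 360) - 5746*1/12013 = ((-304 + 17554) + 13292)/(-329) - 5746/12013 = (17250 + 13292)*(-1/329) - 5746/12013 = 30542*(-1/329) - 5746/12013 = -30542/329 - 5746/12013 = -368791480/3952277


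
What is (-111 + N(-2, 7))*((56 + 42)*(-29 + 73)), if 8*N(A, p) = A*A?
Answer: -476476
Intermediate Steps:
N(A, p) = A**2/8 (N(A, p) = (A*A)/8 = A**2/8)
(-111 + N(-2, 7))*((56 + 42)*(-29 + 73)) = (-111 + (1/8)*(-2)**2)*((56 + 42)*(-29 + 73)) = (-111 + (1/8)*4)*(98*44) = (-111 + 1/2)*4312 = -221/2*4312 = -476476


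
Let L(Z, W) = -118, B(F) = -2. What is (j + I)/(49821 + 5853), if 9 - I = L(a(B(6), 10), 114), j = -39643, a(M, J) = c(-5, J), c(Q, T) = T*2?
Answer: -6586/9279 ≈ -0.70977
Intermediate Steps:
c(Q, T) = 2*T
a(M, J) = 2*J
I = 127 (I = 9 - 1*(-118) = 9 + 118 = 127)
(j + I)/(49821 + 5853) = (-39643 + 127)/(49821 + 5853) = -39516/55674 = -39516*1/55674 = -6586/9279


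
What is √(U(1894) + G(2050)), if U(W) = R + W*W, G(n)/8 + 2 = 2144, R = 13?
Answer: √3604385 ≈ 1898.5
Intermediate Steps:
G(n) = 17136 (G(n) = -16 + 8*2144 = -16 + 17152 = 17136)
U(W) = 13 + W² (U(W) = 13 + W*W = 13 + W²)
√(U(1894) + G(2050)) = √((13 + 1894²) + 17136) = √((13 + 3587236) + 17136) = √(3587249 + 17136) = √3604385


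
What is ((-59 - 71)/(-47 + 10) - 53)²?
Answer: 3352561/1369 ≈ 2448.9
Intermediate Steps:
((-59 - 71)/(-47 + 10) - 53)² = (-130/(-37) - 53)² = (-130*(-1/37) - 53)² = (130/37 - 53)² = (-1831/37)² = 3352561/1369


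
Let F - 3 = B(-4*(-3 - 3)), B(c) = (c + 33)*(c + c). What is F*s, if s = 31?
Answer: 84909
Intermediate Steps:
B(c) = 2*c*(33 + c) (B(c) = (33 + c)*(2*c) = 2*c*(33 + c))
F = 2739 (F = 3 + 2*(-4*(-3 - 3))*(33 - 4*(-3 - 3)) = 3 + 2*(-4*(-6))*(33 - 4*(-6)) = 3 + 2*24*(33 + 24) = 3 + 2*24*57 = 3 + 2736 = 2739)
F*s = 2739*31 = 84909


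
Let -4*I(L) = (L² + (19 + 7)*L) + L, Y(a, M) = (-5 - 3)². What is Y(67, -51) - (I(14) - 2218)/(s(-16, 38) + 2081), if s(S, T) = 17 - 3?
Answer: 272883/4190 ≈ 65.127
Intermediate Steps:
s(S, T) = 14
Y(a, M) = 64 (Y(a, M) = (-8)² = 64)
I(L) = -27*L/4 - L²/4 (I(L) = -((L² + (19 + 7)*L) + L)/4 = -((L² + 26*L) + L)/4 = -(L² + 27*L)/4 = -27*L/4 - L²/4)
Y(67, -51) - (I(14) - 2218)/(s(-16, 38) + 2081) = 64 - (-¼*14*(27 + 14) - 2218)/(14 + 2081) = 64 - (-¼*14*41 - 2218)/2095 = 64 - (-287/2 - 2218)/2095 = 64 - (-4723)/(2*2095) = 64 - 1*(-4723/4190) = 64 + 4723/4190 = 272883/4190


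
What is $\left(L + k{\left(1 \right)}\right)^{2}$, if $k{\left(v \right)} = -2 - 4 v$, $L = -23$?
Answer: $841$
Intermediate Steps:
$\left(L + k{\left(1 \right)}\right)^{2} = \left(-23 - 6\right)^{2} = \left(-29\right)^{2} = 841$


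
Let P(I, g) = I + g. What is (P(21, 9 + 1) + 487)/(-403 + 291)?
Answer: -37/8 ≈ -4.6250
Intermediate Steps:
(P(21, 9 + 1) + 487)/(-403 + 291) = ((21 + (9 + 1)) + 487)/(-403 + 291) = ((21 + 10) + 487)/(-112) = (31 + 487)*(-1/112) = 518*(-1/112) = -37/8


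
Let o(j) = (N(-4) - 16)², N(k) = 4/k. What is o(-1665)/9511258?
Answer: 289/9511258 ≈ 3.0385e-5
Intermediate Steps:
o(j) = 289 (o(j) = (4/(-4) - 16)² = (4*(-¼) - 16)² = (-1 - 16)² = (-17)² = 289)
o(-1665)/9511258 = 289/9511258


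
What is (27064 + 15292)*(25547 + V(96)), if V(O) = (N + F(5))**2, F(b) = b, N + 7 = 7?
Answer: 1083127632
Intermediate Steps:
N = 0 (N = -7 + 7 = 0)
V(O) = 25 (V(O) = (0 + 5)**2 = 5**2 = 25)
(27064 + 15292)*(25547 + V(96)) = (27064 + 15292)*(25547 + 25) = 42356*25572 = 1083127632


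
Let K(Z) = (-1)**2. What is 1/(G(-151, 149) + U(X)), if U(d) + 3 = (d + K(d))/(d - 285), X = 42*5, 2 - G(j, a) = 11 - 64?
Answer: 75/3689 ≈ 0.020331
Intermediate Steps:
G(j, a) = 55 (G(j, a) = 2 - (11 - 64) = 2 - 1*(-53) = 2 + 53 = 55)
K(Z) = 1
X = 210
U(d) = -3 + (1 + d)/(-285 + d) (U(d) = -3 + (d + 1)/(d - 285) = -3 + (1 + d)/(-285 + d))
1/(G(-151, 149) + U(X)) = 1/(55 + 2*(428 - 1*210)/(-285 + 210)) = 1/(55 + 2*(428 - 210)/(-75)) = 1/(55 + 2*(-1/75)*218) = 1/(55 - 436/75) = 1/(3689/75) = 75/3689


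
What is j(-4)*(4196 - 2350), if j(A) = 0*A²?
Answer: 0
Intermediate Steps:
j(A) = 0
j(-4)*(4196 - 2350) = 0*(4196 - 2350) = 0*1846 = 0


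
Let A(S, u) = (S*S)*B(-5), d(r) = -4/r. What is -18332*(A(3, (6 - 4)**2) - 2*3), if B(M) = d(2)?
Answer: 439968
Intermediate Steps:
B(M) = -2 (B(M) = -4/2 = -4*1/2 = -2)
A(S, u) = -2*S**2 (A(S, u) = (S*S)*(-2) = S**2*(-2) = -2*S**2)
-18332*(A(3, (6 - 4)**2) - 2*3) = -18332*(-2*3**2 - 2*3) = -18332*(-2*9 - 6) = -18332*(-18 - 6) = -18332*(-24) = 439968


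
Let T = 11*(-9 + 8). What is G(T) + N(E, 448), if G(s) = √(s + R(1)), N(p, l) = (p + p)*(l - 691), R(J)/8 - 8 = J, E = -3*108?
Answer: 157464 + √61 ≈ 1.5747e+5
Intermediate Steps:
E = -324
R(J) = 64 + 8*J
T = -11 (T = 11*(-1) = -11)
N(p, l) = 2*p*(-691 + l) (N(p, l) = (2*p)*(-691 + l) = 2*p*(-691 + l))
G(s) = √(72 + s) (G(s) = √(s + (64 + 8*1)) = √(s + (64 + 8)) = √(s + 72) = √(72 + s))
G(T) + N(E, 448) = √(72 - 11) + 2*(-324)*(-691 + 448) = √61 + 2*(-324)*(-243) = √61 + 157464 = 157464 + √61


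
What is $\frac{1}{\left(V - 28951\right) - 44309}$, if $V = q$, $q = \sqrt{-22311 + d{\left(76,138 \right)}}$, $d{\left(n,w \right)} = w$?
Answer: $- \frac{24420}{1789016591} - \frac{i \sqrt{22173}}{5367049773} \approx -1.365 \cdot 10^{-5} - 2.7744 \cdot 10^{-8} i$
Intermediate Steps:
$q = i \sqrt{22173}$ ($q = \sqrt{-22311 + 138} = \sqrt{-22173} = i \sqrt{22173} \approx 148.91 i$)
$V = i \sqrt{22173} \approx 148.91 i$
$\frac{1}{\left(V - 28951\right) - 44309} = \frac{1}{\left(i \sqrt{22173} - 28951\right) - 44309} = \frac{1}{\left(-28951 + i \sqrt{22173}\right) - 44309} = \frac{1}{-73260 + i \sqrt{22173}}$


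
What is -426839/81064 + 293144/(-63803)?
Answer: -50997033933/5172126392 ≈ -9.8600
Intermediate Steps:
-426839/81064 + 293144/(-63803) = -426839*1/81064 + 293144*(-1/63803) = -426839/81064 - 293144/63803 = -50997033933/5172126392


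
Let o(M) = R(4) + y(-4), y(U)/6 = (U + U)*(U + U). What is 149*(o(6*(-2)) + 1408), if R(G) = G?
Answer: 267604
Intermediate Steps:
y(U) = 24*U² (y(U) = 6*((U + U)*(U + U)) = 6*((2*U)*(2*U)) = 6*(4*U²) = 24*U²)
o(M) = 388 (o(M) = 4 + 24*(-4)² = 4 + 24*16 = 4 + 384 = 388)
149*(o(6*(-2)) + 1408) = 149*(388 + 1408) = 149*1796 = 267604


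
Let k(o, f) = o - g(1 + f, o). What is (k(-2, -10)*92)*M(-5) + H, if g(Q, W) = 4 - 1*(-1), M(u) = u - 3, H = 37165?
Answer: 42317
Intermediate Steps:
M(u) = -3 + u
g(Q, W) = 5 (g(Q, W) = 4 + 1 = 5)
k(o, f) = -5 + o (k(o, f) = o - 1*5 = o - 5 = -5 + o)
(k(-2, -10)*92)*M(-5) + H = ((-5 - 2)*92)*(-3 - 5) + 37165 = -7*92*(-8) + 37165 = -644*(-8) + 37165 = 5152 + 37165 = 42317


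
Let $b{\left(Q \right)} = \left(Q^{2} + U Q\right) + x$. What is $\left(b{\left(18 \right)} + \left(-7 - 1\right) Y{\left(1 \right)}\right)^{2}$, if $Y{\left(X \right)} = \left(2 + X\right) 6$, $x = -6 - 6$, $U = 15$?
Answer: $191844$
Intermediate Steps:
$x = -12$
$Y{\left(X \right)} = 12 + 6 X$
$b{\left(Q \right)} = -12 + Q^{2} + 15 Q$ ($b{\left(Q \right)} = \left(Q^{2} + 15 Q\right) - 12 = -12 + Q^{2} + 15 Q$)
$\left(b{\left(18 \right)} + \left(-7 - 1\right) Y{\left(1 \right)}\right)^{2} = \left(\left(-12 + 18^{2} + 15 \cdot 18\right) + \left(-7 - 1\right) \left(12 + 6 \cdot 1\right)\right)^{2} = \left(\left(-12 + 324 + 270\right) - 8 \left(12 + 6\right)\right)^{2} = \left(582 - 144\right)^{2} = 438^{2} = 191844$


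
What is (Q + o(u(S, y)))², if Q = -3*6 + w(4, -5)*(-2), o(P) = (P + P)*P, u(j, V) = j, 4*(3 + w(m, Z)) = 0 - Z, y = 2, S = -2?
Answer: 169/4 ≈ 42.250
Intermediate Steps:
w(m, Z) = -3 - Z/4 (w(m, Z) = -3 + (0 - Z)/4 = -3 + (-Z)/4 = -3 - Z/4)
o(P) = 2*P² (o(P) = (2*P)*P = 2*P²)
Q = -29/2 (Q = -3*6 + (-3 - ¼*(-5))*(-2) = -18 + (-3 + 5/4)*(-2) = -18 - 7/4*(-2) = -18 + 7/2 = -29/2 ≈ -14.500)
(Q + o(u(S, y)))² = (-29/2 + 2*(-2)²)² = (-29/2 + 2*4)² = (-29/2 + 8)² = (-13/2)² = 169/4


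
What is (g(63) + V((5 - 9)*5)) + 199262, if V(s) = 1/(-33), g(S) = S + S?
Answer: 6579803/33 ≈ 1.9939e+5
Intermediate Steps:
g(S) = 2*S
V(s) = -1/33
(g(63) + V((5 - 9)*5)) + 199262 = (2*63 - 1/33) + 199262 = (126 - 1/33) + 199262 = 4157/33 + 199262 = 6579803/33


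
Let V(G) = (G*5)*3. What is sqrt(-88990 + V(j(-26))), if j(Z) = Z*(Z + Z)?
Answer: I*sqrt(68710) ≈ 262.13*I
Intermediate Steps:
j(Z) = 2*Z**2 (j(Z) = Z*(2*Z) = 2*Z**2)
V(G) = 15*G (V(G) = (5*G)*3 = 15*G)
sqrt(-88990 + V(j(-26))) = sqrt(-88990 + 15*(2*(-26)**2)) = sqrt(-88990 + 15*(2*676)) = sqrt(-88990 + 15*1352) = sqrt(-88990 + 20280) = sqrt(-68710) = I*sqrt(68710)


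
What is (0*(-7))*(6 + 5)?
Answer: 0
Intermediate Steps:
(0*(-7))*(6 + 5) = 0*11 = 0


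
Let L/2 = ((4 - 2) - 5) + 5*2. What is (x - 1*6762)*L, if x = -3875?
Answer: -148918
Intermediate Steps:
L = 14 (L = 2*(((4 - 2) - 5) + 5*2) = 2*((2 - 5) + 10) = 2*(-3 + 10) = 2*7 = 14)
(x - 1*6762)*L = (-3875 - 1*6762)*14 = (-3875 - 6762)*14 = -10637*14 = -148918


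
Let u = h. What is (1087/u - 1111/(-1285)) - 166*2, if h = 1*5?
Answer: -29230/257 ≈ -113.74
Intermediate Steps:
h = 5
u = 5
(1087/u - 1111/(-1285)) - 166*2 = (1087/5 - 1111/(-1285)) - 166*2 = (1087*(⅕) - 1111*(-1/1285)) - 1*332 = (1087/5 + 1111/1285) - 332 = 56094/257 - 332 = -29230/257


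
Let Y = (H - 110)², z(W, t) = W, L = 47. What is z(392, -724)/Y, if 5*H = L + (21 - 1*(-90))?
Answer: 25/392 ≈ 0.063776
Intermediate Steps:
H = 158/5 (H = (47 + (21 - 1*(-90)))/5 = (47 + (21 + 90))/5 = (47 + 111)/5 = (⅕)*158 = 158/5 ≈ 31.600)
Y = 153664/25 (Y = (158/5 - 110)² = (-392/5)² = 153664/25 ≈ 6146.6)
z(392, -724)/Y = 392/(153664/25) = 392*(25/153664) = 25/392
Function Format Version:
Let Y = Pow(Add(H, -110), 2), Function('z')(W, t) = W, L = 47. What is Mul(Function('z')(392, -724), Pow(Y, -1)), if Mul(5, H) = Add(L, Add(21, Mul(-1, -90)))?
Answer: Rational(25, 392) ≈ 0.063776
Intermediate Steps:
H = Rational(158, 5) (H = Mul(Rational(1, 5), Add(47, Add(21, Mul(-1, -90)))) = Mul(Rational(1, 5), Add(47, Add(21, 90))) = Mul(Rational(1, 5), Add(47, 111)) = Mul(Rational(1, 5), 158) = Rational(158, 5) ≈ 31.600)
Y = Rational(153664, 25) (Y = Pow(Add(Rational(158, 5), -110), 2) = Pow(Rational(-392, 5), 2) = Rational(153664, 25) ≈ 6146.6)
Mul(Function('z')(392, -724), Pow(Y, -1)) = Mul(392, Pow(Rational(153664, 25), -1)) = Mul(392, Rational(25, 153664)) = Rational(25, 392)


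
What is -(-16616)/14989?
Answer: 16616/14989 ≈ 1.1085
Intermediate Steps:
-(-16616)/14989 = -4*(-4154/14989) = 16616/14989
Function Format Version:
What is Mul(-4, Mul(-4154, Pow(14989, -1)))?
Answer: Rational(16616, 14989) ≈ 1.1085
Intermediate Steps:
Mul(-4, Mul(-4154, Pow(14989, -1))) = Mul(-4, Mul(-4154, Rational(1, 14989))) = Mul(-4, Rational(-4154, 14989)) = Rational(16616, 14989)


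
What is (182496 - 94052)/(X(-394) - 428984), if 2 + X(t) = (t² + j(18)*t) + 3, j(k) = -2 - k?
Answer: -88444/265867 ≈ -0.33266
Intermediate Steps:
X(t) = 1 + t² - 20*t (X(t) = -2 + ((t² + (-2 - 1*18)*t) + 3) = -2 + ((t² + (-2 - 18)*t) + 3) = -2 + ((t² - 20*t) + 3) = -2 + (3 + t² - 20*t) = 1 + t² - 20*t)
(182496 - 94052)/(X(-394) - 428984) = (182496 - 94052)/((1 + (-394)² - 20*(-394)) - 428984) = 88444/((1 + 155236 + 7880) - 428984) = 88444/(163117 - 428984) = 88444/(-265867) = 88444*(-1/265867) = -88444/265867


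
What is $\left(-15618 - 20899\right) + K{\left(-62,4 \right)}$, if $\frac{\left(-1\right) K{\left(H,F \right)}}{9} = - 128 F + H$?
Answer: $-31351$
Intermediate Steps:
$K{\left(H,F \right)} = - 9 H + 1152 F$ ($K{\left(H,F \right)} = - 9 \left(- 128 F + H\right) = - 9 \left(H - 128 F\right) = - 9 H + 1152 F$)
$\left(-15618 - 20899\right) + K{\left(-62,4 \right)} = \left(-15618 - 20899\right) + \left(\left(-9\right) \left(-62\right) + 1152 \cdot 4\right) = -36517 + \left(558 + 4608\right) = -36517 + 5166 = -31351$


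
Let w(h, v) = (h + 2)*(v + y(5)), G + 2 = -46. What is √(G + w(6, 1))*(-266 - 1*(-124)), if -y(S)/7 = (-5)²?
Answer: -1704*I*√10 ≈ -5388.5*I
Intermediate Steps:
y(S) = -175 (y(S) = -7*(-5)² = -7*25 = -175)
G = -48 (G = -2 - 46 = -48)
w(h, v) = (-175 + v)*(2 + h) (w(h, v) = (h + 2)*(v - 175) = (2 + h)*(-175 + v) = (-175 + v)*(2 + h))
√(G + w(6, 1))*(-266 - 1*(-124)) = √(-48 + (-350 - 175*6 + 2*1 + 6*1))*(-266 - 1*(-124)) = √(-48 + (-350 - 1050 + 2 + 6))*(-266 + 124) = √(-48 - 1392)*(-142) = √(-1440)*(-142) = (12*I*√10)*(-142) = -1704*I*√10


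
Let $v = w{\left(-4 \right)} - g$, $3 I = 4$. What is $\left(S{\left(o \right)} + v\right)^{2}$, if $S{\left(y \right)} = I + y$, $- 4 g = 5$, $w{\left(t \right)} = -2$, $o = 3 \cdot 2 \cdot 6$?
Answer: $\frac{192721}{144} \approx 1338.3$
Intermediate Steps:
$o = 36$ ($o = 6 \cdot 6 = 36$)
$I = \frac{4}{3}$ ($I = \frac{1}{3} \cdot 4 = \frac{4}{3} \approx 1.3333$)
$g = - \frac{5}{4}$ ($g = \left(- \frac{1}{4}\right) 5 = - \frac{5}{4} \approx -1.25$)
$v = - \frac{3}{4}$ ($v = -2 - - \frac{5}{4} = -2 + \frac{5}{4} = - \frac{3}{4} \approx -0.75$)
$S{\left(y \right)} = \frac{4}{3} + y$
$\left(S{\left(o \right)} + v\right)^{2} = \left(\left(\frac{4}{3} + 36\right) - \frac{3}{4}\right)^{2} = \left(\frac{112}{3} - \frac{3}{4}\right)^{2} = \left(\frac{439}{12}\right)^{2} = \frac{192721}{144}$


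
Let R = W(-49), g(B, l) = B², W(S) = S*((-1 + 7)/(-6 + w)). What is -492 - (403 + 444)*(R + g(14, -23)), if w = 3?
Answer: -249510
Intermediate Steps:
W(S) = -2*S (W(S) = S*((-1 + 7)/(-6 + 3)) = S*(6/(-3)) = S*(6*(-⅓)) = S*(-2) = -2*S)
R = 98 (R = -2*(-49) = 98)
-492 - (403 + 444)*(R + g(14, -23)) = -492 - (403 + 444)*(98 + 14²) = -492 - 847*(98 + 196) = -492 - 847*294 = -492 - 1*249018 = -492 - 249018 = -249510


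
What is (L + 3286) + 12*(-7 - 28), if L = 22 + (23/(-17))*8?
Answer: 48912/17 ≈ 2877.2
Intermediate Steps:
L = 190/17 (L = 22 + (23*(-1/17))*8 = 22 - 23/17*8 = 22 - 184/17 = 190/17 ≈ 11.176)
(L + 3286) + 12*(-7 - 28) = (190/17 + 3286) + 12*(-7 - 28) = 56052/17 + 12*(-35) = 56052/17 - 420 = 48912/17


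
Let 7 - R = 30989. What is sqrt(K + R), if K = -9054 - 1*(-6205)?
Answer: 3*I*sqrt(3759) ≈ 183.93*I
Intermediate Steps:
K = -2849 (K = -9054 + 6205 = -2849)
R = -30982 (R = 7 - 1*30989 = 7 - 30989 = -30982)
sqrt(K + R) = sqrt(-2849 - 30982) = sqrt(-33831) = 3*I*sqrt(3759)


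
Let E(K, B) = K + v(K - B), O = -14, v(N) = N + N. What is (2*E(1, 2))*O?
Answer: 28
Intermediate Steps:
v(N) = 2*N
E(K, B) = -2*B + 3*K (E(K, B) = K + 2*(K - B) = K + (-2*B + 2*K) = -2*B + 3*K)
(2*E(1, 2))*O = (2*(-2*2 + 3*1))*(-14) = (2*(-4 + 3))*(-14) = (2*(-1))*(-14) = -2*(-14) = 28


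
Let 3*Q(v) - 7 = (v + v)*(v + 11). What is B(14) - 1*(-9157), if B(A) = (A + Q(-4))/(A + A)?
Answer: 109883/12 ≈ 9156.9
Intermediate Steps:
Q(v) = 7/3 + 2*v*(11 + v)/3 (Q(v) = 7/3 + ((v + v)*(v + 11))/3 = 7/3 + ((2*v)*(11 + v))/3 = 7/3 + (2*v*(11 + v))/3 = 7/3 + 2*v*(11 + v)/3)
B(A) = (-49/3 + A)/(2*A) (B(A) = (A + (7/3 + (2/3)*(-4)**2 + (22/3)*(-4)))/(A + A) = (A + (7/3 + (2/3)*16 - 88/3))/((2*A)) = (A + (7/3 + 32/3 - 88/3))*(1/(2*A)) = (A - 49/3)*(1/(2*A)) = (-49/3 + A)*(1/(2*A)) = (-49/3 + A)/(2*A))
B(14) - 1*(-9157) = (1/6)*(-49 + 3*14)/14 - 1*(-9157) = (1/6)*(1/14)*(-49 + 42) + 9157 = (1/6)*(1/14)*(-7) + 9157 = -1/12 + 9157 = 109883/12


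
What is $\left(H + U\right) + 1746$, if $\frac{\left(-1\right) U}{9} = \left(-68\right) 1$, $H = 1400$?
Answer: $3758$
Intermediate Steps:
$U = 612$ ($U = - 9 \left(\left(-68\right) 1\right) = \left(-9\right) \left(-68\right) = 612$)
$\left(H + U\right) + 1746 = \left(1400 + 612\right) + 1746 = 2012 + 1746 = 3758$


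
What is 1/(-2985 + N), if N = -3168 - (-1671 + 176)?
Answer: -1/4658 ≈ -0.00021468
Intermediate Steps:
N = -1673 (N = -3168 - 1*(-1495) = -3168 + 1495 = -1673)
1/(-2985 + N) = 1/(-2985 - 1673) = 1/(-4658) = -1/4658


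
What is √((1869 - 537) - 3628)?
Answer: 2*I*√574 ≈ 47.917*I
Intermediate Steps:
√((1869 - 537) - 3628) = √(1332 - 3628) = √(-2296) = 2*I*√574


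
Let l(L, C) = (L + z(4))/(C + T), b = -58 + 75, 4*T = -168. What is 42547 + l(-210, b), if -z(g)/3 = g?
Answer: 1063897/25 ≈ 42556.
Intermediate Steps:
T = -42 (T = (¼)*(-168) = -42)
z(g) = -3*g
b = 17
l(L, C) = (-12 + L)/(-42 + C) (l(L, C) = (L - 3*4)/(C - 42) = (L - 12)/(-42 + C) = (-12 + L)/(-42 + C))
42547 + l(-210, b) = 42547 + (-12 - 210)/(-42 + 17) = 42547 - 222/(-25) = 42547 - 1/25*(-222) = 42547 + 222/25 = 1063897/25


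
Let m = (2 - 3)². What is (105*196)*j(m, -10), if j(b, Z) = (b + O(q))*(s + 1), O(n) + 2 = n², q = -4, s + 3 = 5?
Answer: 926100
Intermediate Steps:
s = 2 (s = -3 + 5 = 2)
m = 1 (m = (-1)² = 1)
O(n) = -2 + n²
j(b, Z) = 42 + 3*b (j(b, Z) = (b + (-2 + (-4)²))*(2 + 1) = (b + (-2 + 16))*3 = (b + 14)*3 = (14 + b)*3 = 42 + 3*b)
(105*196)*j(m, -10) = (105*196)*(42 + 3*1) = 20580*(42 + 3) = 20580*45 = 926100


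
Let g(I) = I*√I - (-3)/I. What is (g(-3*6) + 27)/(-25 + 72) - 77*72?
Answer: -1563247/282 - 54*I*√2/47 ≈ -5543.4 - 1.6248*I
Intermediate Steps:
g(I) = I^(3/2) + 3/I
(g(-3*6) + 27)/(-25 + 72) - 77*72 = ((3 + (-3*6)^(5/2))/((-3*6)) + 27)/(-25 + 72) - 77*72 = ((3 + (-18)^(5/2))/(-18) + 27)/47 - 5544 = (-(3 + 972*I*√2)/18 + 27)*(1/47) - 5544 = ((-⅙ - 54*I*√2) + 27)*(1/47) - 5544 = (161/6 - 54*I*√2)*(1/47) - 5544 = (161/282 - 54*I*√2/47) - 5544 = -1563247/282 - 54*I*√2/47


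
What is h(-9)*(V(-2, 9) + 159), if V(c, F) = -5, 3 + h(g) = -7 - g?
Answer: -154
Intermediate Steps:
h(g) = -10 - g (h(g) = -3 + (-7 - g) = -10 - g)
h(-9)*(V(-2, 9) + 159) = (-10 - 1*(-9))*(-5 + 159) = (-10 + 9)*154 = -1*154 = -154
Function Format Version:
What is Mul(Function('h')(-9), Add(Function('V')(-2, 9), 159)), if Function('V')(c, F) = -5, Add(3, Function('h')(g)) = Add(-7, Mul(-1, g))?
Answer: -154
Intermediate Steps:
Function('h')(g) = Add(-10, Mul(-1, g)) (Function('h')(g) = Add(-3, Add(-7, Mul(-1, g))) = Add(-10, Mul(-1, g)))
Mul(Function('h')(-9), Add(Function('V')(-2, 9), 159)) = Mul(Add(-10, Mul(-1, -9)), Add(-5, 159)) = Mul(Add(-10, 9), 154) = Mul(-1, 154) = -154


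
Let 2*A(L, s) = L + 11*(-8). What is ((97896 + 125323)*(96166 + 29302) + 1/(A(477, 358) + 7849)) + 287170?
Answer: 450550678785596/16087 ≈ 2.8007e+10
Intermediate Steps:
A(L, s) = -44 + L/2 (A(L, s) = (L + 11*(-8))/2 = (L - 88)/2 = (-88 + L)/2 = -44 + L/2)
((97896 + 125323)*(96166 + 29302) + 1/(A(477, 358) + 7849)) + 287170 = ((97896 + 125323)*(96166 + 29302) + 1/((-44 + (1/2)*477) + 7849)) + 287170 = (223219*125468 + 1/((-44 + 477/2) + 7849)) + 287170 = (28006841492 + 1/(389/2 + 7849)) + 287170 = (28006841492 + 1/(16087/2)) + 287170 = (28006841492 + 2/16087) + 287170 = 450546059081806/16087 + 287170 = 450550678785596/16087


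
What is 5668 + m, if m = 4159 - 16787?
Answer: -6960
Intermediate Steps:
m = -12628
5668 + m = 5668 - 12628 = -6960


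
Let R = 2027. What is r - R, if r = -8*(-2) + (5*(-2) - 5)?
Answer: -2026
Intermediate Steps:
r = 1 (r = 16 + (-10 - 5) = 16 - 15 = 1)
r - R = 1 - 1*2027 = 1 - 2027 = -2026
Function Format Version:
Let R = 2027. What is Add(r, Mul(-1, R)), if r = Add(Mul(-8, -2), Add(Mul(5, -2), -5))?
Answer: -2026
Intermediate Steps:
r = 1 (r = Add(16, Add(-10, -5)) = Add(16, -15) = 1)
Add(r, Mul(-1, R)) = Add(1, Mul(-1, 2027)) = Add(1, -2027) = -2026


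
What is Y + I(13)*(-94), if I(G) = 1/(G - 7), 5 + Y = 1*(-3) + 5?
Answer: -56/3 ≈ -18.667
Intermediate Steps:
Y = -3 (Y = -5 + (1*(-3) + 5) = -5 + (-3 + 5) = -5 + 2 = -3)
I(G) = 1/(-7 + G)
Y + I(13)*(-94) = -3 - 94/(-7 + 13) = -3 - 94/6 = -3 + (1/6)*(-94) = -3 - 47/3 = -56/3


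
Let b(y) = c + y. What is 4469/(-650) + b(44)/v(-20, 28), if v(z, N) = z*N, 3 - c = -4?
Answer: -253579/36400 ≈ -6.9665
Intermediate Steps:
c = 7 (c = 3 - 1*(-4) = 3 + 4 = 7)
b(y) = 7 + y
v(z, N) = N*z
4469/(-650) + b(44)/v(-20, 28) = 4469/(-650) + (7 + 44)/((28*(-20))) = 4469*(-1/650) + 51/(-560) = -4469/650 + 51*(-1/560) = -4469/650 - 51/560 = -253579/36400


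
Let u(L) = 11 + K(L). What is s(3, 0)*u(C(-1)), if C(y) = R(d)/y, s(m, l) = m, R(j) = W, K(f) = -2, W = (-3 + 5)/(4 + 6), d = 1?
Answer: 27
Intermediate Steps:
W = 1/5 (W = 2/10 = 2*(1/10) = 1/5 ≈ 0.20000)
R(j) = 1/5
C(y) = 1/(5*y)
u(L) = 9 (u(L) = 11 - 2 = 9)
s(3, 0)*u(C(-1)) = 3*9 = 27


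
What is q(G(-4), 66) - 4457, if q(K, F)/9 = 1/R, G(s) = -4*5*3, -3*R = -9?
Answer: -4454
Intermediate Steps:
R = 3 (R = -1/3*(-9) = 3)
G(s) = -60 (G(s) = -20*3 = -60)
q(K, F) = 3 (q(K, F) = 9/3 = 9*(1/3) = 3)
q(G(-4), 66) - 4457 = 3 - 4457 = -4454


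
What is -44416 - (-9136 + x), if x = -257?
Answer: -35023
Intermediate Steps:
-44416 - (-9136 + x) = -44416 - (-9136 - 257) = -44416 - 1*(-9393) = -44416 + 9393 = -35023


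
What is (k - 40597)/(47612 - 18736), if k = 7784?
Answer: -32813/28876 ≈ -1.1363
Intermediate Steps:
(k - 40597)/(47612 - 18736) = (7784 - 40597)/(47612 - 18736) = -32813/28876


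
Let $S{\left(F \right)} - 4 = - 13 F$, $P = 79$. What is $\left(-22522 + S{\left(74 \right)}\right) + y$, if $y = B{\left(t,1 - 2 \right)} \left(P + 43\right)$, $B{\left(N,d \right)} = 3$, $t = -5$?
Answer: $-23114$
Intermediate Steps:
$S{\left(F \right)} = 4 - 13 F$
$y = 366$ ($y = 3 \left(79 + 43\right) = 3 \cdot 122 = 366$)
$\left(-22522 + S{\left(74 \right)}\right) + y = \left(-22522 + \left(4 - 962\right)\right) + 366 = \left(-22522 - 958\right) + 366 = -23480 + 366 = -23114$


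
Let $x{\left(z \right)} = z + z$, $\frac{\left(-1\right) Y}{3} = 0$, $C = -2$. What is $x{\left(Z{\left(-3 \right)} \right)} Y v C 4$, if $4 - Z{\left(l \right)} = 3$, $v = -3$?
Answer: $0$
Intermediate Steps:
$Y = 0$ ($Y = \left(-3\right) 0 = 0$)
$Z{\left(l \right)} = 1$ ($Z{\left(l \right)} = 4 - 3 = 1$)
$x{\left(z \right)} = 2 z$
$x{\left(Z{\left(-3 \right)} \right)} Y v C 4 = 2 \cdot 1 \cdot 0 \left(-3\right) \left(-2\right) 4 = 2 \cdot 0 \cdot 6 \cdot 4 = 0 \cdot 24 = 0$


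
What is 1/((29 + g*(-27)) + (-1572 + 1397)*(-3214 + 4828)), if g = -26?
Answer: -1/281719 ≈ -3.5496e-6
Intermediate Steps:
1/((29 + g*(-27)) + (-1572 + 1397)*(-3214 + 4828)) = 1/((29 - 26*(-27)) + (-1572 + 1397)*(-3214 + 4828)) = 1/((29 + 702) - 175*1614) = 1/(731 - 282450) = 1/(-281719) = -1/281719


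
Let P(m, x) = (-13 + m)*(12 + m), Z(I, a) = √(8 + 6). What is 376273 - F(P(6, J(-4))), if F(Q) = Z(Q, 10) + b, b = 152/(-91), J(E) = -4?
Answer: 34240995/91 - √14 ≈ 3.7627e+5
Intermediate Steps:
Z(I, a) = √14
b = -152/91 (b = 152*(-1/91) = -152/91 ≈ -1.6703)
F(Q) = -152/91 + √14 (F(Q) = √14 - 152/91 = -152/91 + √14)
376273 - F(P(6, J(-4))) = 376273 - (-152/91 + √14) = 376273 + (152/91 - √14) = 34240995/91 - √14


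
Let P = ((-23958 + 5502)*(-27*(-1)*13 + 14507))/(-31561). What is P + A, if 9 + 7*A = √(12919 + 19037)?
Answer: 1919250687/220927 + 2*√7989/7 ≈ 8712.8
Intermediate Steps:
A = -9/7 + 2*√7989/7 (A = -9/7 + √(12919 + 19037)/7 = -9/7 + √31956/7 = -9/7 + (2*√7989)/7 = -9/7 + 2*√7989/7 ≈ 24.252)
P = 274219248/31561 (P = -18456*(27*13 + 14507)*(-1/31561) = -18456*(351 + 14507)*(-1/31561) = -18456*14858*(-1/31561) = -274219248*(-1/31561) = 274219248/31561 ≈ 8688.5)
P + A = 274219248/31561 + (-9/7 + 2*√7989/7) = 1919250687/220927 + 2*√7989/7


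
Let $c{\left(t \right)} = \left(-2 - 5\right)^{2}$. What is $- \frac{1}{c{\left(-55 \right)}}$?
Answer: $- \frac{1}{49} \approx -0.020408$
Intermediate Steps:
$c{\left(t \right)} = 49$ ($c{\left(t \right)} = \left(-7\right)^{2} = 49$)
$- \frac{1}{c{\left(-55 \right)}} = - \frac{1}{49}$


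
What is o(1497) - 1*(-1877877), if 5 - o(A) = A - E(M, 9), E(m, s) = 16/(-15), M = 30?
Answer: 28145759/15 ≈ 1.8764e+6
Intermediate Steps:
E(m, s) = -16/15 (E(m, s) = 16*(-1/15) = -16/15)
o(A) = 59/15 - A (o(A) = 5 - (A - 1*(-16/15)) = 5 - (A + 16/15) = 5 - (16/15 + A) = 5 + (-16/15 - A) = 59/15 - A)
o(1497) - 1*(-1877877) = (59/15 - 1*1497) - 1*(-1877877) = (59/15 - 1497) + 1877877 = -22396/15 + 1877877 = 28145759/15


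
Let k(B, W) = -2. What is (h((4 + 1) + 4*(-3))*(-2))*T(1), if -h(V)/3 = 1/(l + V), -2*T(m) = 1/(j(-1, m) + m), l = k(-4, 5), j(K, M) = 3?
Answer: 1/12 ≈ 0.083333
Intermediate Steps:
l = -2
T(m) = -1/(2*(3 + m))
h(V) = -3/(-2 + V)
(h((4 + 1) + 4*(-3))*(-2))*T(1) = (-3/(-2 + ((4 + 1) + 4*(-3)))*(-2))*(-1/(6 + 2*1)) = (-3/(-2 + (5 - 12))*(-2))*(-1/(6 + 2)) = (-3/(-2 - 7)*(-2))*(-1/8) = (-3/(-9)*(-2))*(-1*⅛) = (-3*(-⅑)*(-2))*(-⅛) = ((⅓)*(-2))*(-⅛) = -⅔*(-⅛) = 1/12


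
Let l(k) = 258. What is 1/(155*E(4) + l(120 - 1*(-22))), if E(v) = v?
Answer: 1/878 ≈ 0.0011390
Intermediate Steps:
1/(155*E(4) + l(120 - 1*(-22))) = 1/(155*4 + 258) = 1/(620 + 258) = 1/878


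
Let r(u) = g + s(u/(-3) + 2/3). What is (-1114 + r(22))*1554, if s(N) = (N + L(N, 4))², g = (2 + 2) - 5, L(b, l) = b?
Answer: -4369330/3 ≈ -1.4564e+6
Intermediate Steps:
g = -1 (g = 4 - 5 = -1)
s(N) = 4*N² (s(N) = (N + N)² = (2*N)² = 4*N²)
r(u) = -1 + 4*(⅔ - u/3)² (r(u) = -1 + 4*(u/(-3) + 2/3)² = -1 + 4*(u*(-⅓) + 2*(⅓))² = -1 + 4*(-u/3 + ⅔)² = -1 + 4*(⅔ - u/3)²)
(-1114 + r(22))*1554 = (-1114 + (-1 + 4*(-2 + 22)²/9))*1554 = (-1114 + (-1 + (4/9)*20²))*1554 = (-1114 + (-1 + (4/9)*400))*1554 = (-1114 + (-1 + 1600/9))*1554 = (-1114 + 1591/9)*1554 = -8435/9*1554 = -4369330/3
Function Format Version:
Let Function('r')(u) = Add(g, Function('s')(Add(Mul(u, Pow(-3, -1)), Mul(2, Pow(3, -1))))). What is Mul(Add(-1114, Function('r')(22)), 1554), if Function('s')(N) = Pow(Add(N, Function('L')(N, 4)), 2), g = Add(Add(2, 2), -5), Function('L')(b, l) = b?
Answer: Rational(-4369330, 3) ≈ -1.4564e+6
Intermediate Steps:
g = -1 (g = Add(4, -5) = -1)
Function('s')(N) = Mul(4, Pow(N, 2)) (Function('s')(N) = Pow(Add(N, N), 2) = Pow(Mul(2, N), 2) = Mul(4, Pow(N, 2)))
Function('r')(u) = Add(-1, Mul(4, Pow(Add(Rational(2, 3), Mul(Rational(-1, 3), u)), 2))) (Function('r')(u) = Add(-1, Mul(4, Pow(Add(Mul(u, Pow(-3, -1)), Mul(2, Pow(3, -1))), 2))) = Add(-1, Mul(4, Pow(Add(Mul(u, Rational(-1, 3)), Mul(2, Rational(1, 3))), 2))) = Add(-1, Mul(4, Pow(Add(Mul(Rational(-1, 3), u), Rational(2, 3)), 2))) = Add(-1, Mul(4, Pow(Add(Rational(2, 3), Mul(Rational(-1, 3), u)), 2))))
Mul(Add(-1114, Function('r')(22)), 1554) = Mul(Add(-1114, Add(-1, Mul(Rational(4, 9), Pow(Add(-2, 22), 2)))), 1554) = Mul(Add(-1114, Add(-1, Mul(Rational(4, 9), Pow(20, 2)))), 1554) = Mul(Add(-1114, Add(-1, Mul(Rational(4, 9), 400))), 1554) = Mul(Add(-1114, Add(-1, Rational(1600, 9))), 1554) = Mul(Add(-1114, Rational(1591, 9)), 1554) = Mul(Rational(-8435, 9), 1554) = Rational(-4369330, 3)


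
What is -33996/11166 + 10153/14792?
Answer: -64916739/27527912 ≈ -2.3582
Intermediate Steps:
-33996/11166 + 10153/14792 = -33996*1/11166 + 10153*(1/14792) = -5666/1861 + 10153/14792 = -64916739/27527912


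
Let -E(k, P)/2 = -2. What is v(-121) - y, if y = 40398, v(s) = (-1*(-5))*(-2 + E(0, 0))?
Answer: -40388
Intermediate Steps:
E(k, P) = 4 (E(k, P) = -2*(-2) = 4)
v(s) = 10 (v(s) = (-1*(-5))*(-2 + 4) = 5*2 = 10)
v(-121) - y = 10 - 1*40398 = 10 - 40398 = -40388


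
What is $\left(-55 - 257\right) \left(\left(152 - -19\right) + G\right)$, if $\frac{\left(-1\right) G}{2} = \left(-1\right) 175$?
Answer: $-162552$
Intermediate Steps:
$G = 350$ ($G = - 2 \left(\left(-1\right) 175\right) = \left(-2\right) \left(-175\right) = 350$)
$\left(-55 - 257\right) \left(\left(152 - -19\right) + G\right) = \left(-55 - 257\right) \left(\left(152 - -19\right) + 350\right) = - 312 \left(\left(152 + 19\right) + 350\right) = - 312 \left(171 + 350\right) = \left(-312\right) 521 = -162552$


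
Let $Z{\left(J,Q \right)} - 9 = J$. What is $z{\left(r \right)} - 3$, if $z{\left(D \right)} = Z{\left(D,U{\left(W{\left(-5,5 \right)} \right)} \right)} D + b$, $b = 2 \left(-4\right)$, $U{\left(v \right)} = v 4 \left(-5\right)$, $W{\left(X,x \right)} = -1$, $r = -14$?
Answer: $59$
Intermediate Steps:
$U{\left(v \right)} = - 20 v$ ($U{\left(v \right)} = 4 v \left(-5\right) = - 20 v$)
$Z{\left(J,Q \right)} = 9 + J$
$b = -8$
$z{\left(D \right)} = -8 + D \left(9 + D\right)$ ($z{\left(D \right)} = \left(9 + D\right) D - 8 = D \left(9 + D\right) - 8 = -8 + D \left(9 + D\right)$)
$z{\left(r \right)} - 3 = \left(-8 - 14 \left(9 - 14\right)\right) - 3 = \left(-8 - -70\right) - 3 = \left(-8 + 70\right) - 3 = 62 - 3 = 59$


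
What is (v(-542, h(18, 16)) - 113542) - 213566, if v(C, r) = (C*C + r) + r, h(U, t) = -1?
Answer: -33346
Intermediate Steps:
v(C, r) = C² + 2*r (v(C, r) = (C² + r) + r = (r + C²) + r = C² + 2*r)
(v(-542, h(18, 16)) - 113542) - 213566 = (((-542)² + 2*(-1)) - 113542) - 213566 = ((293764 - 2) - 113542) - 213566 = (293762 - 113542) - 213566 = 180220 - 213566 = -33346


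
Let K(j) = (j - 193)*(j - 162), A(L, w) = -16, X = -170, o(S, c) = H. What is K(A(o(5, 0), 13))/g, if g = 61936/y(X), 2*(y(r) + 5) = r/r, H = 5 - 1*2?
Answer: -167409/61936 ≈ -2.7029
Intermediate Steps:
H = 3 (H = 5 - 2 = 3)
o(S, c) = 3
K(j) = (-193 + j)*(-162 + j)
y(r) = -9/2 (y(r) = -5 + (r/r)/2 = -5 + (1/2)*1 = -5 + 1/2 = -9/2)
g = -123872/9 (g = 61936/(-9/2) = 61936*(-2/9) = -123872/9 ≈ -13764.)
K(A(o(5, 0), 13))/g = (31266 + (-16)**2 - 355*(-16))/(-123872/9) = (31266 + 256 + 5680)*(-9/123872) = 37202*(-9/123872) = -167409/61936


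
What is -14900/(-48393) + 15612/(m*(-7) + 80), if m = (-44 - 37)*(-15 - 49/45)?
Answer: -775974695/546986079 ≈ -1.4186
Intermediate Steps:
m = 6516/5 (m = -81*(-15 - 49*1/45) = -81*(-15 - 49/45) = -81*(-724/45) = 6516/5 ≈ 1303.2)
-14900/(-48393) + 15612/(m*(-7) + 80) = -14900/(-48393) + 15612/((6516/5)*(-7) + 80) = -14900*(-1/48393) + 15612/(-45612/5 + 80) = 14900/48393 + 15612/(-45212/5) = 14900/48393 + 15612*(-5/45212) = 14900/48393 - 19515/11303 = -775974695/546986079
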